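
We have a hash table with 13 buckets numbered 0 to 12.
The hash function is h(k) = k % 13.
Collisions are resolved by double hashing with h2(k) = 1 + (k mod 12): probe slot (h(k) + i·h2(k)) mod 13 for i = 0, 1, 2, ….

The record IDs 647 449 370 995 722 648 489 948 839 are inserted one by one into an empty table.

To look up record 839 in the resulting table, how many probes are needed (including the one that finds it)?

Insert 647: h=10, slot 10 empty => index 10.
Insert 449: h=7, slot 7 empty => index 7.
Insert 370: h=6, slot 6 empty => index 6.
Insert 995: h=7, h2=12, slots 7,6 occupied => index 5.
Insert 722: h=7, h2=3, slots 7,10 occupied => index 0.
Insert 648: h=11, slot 11 empty => index 11.
Insert 489: h=8, slot 8 empty => index 8.
Insert 948: h=12, slot 12 empty => index 12.
Insert 839: h=7, h2=12, slots 7,6,5 occupied => index 4.
Table: [722, -, -, -, 839, 995, 370, 449, 489, -, 647, 648, 948]
Lookup 839: h=7, h2=12, probe 7,6,5,4 → found at 4.

4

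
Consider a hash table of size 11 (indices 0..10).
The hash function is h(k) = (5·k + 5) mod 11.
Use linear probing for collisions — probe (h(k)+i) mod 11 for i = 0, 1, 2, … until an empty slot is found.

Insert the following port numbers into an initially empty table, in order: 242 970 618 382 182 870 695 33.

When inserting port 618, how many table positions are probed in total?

3

242 hashes to 5; slot 5 is free → place at 5.
970 hashes to 4; slot 4 is free → place at 4.
618 hashes to 4; 4,5 taken → place at 6.
382 hashes to 1; slot 1 is free → place at 1.
182 hashes to 2; slot 2 is free → place at 2.
870 hashes to 10; slot 10 is free → place at 10.
695 hashes to 4; 4,5,6 taken → place at 7.
33 hashes to 5; 5,6,7 taken → place at 8.
Table: [—, 382, 182, —, 970, 242, 618, 695, 33, —, 870]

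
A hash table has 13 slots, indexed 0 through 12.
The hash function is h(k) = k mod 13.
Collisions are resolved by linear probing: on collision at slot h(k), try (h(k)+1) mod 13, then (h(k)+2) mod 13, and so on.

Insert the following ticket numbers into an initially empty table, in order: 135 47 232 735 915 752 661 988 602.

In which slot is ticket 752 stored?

135: h=5 => slot 5
47: h=8 => slot 8
232: h=11 => slot 11
735: h=7 => slot 7
915: h=5, probe 5,6 => slot 6
752: h=11, probe 11,12 => slot 12
661: h=11, probe 11,12,0 => slot 0
988: h=0, probe 0,1 => slot 1
602: h=4 => slot 4
Table: [661, 988, -, -, 602, 135, 915, 735, 47, -, -, 232, 752]

12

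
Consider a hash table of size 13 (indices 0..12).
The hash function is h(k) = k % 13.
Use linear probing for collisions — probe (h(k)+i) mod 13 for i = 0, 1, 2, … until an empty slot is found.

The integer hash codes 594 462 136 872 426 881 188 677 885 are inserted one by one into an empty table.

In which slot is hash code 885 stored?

3

594: h=9 => slot 9
462: h=7 => slot 7
136: h=6 => slot 6
872: h=1 => slot 1
426: h=10 => slot 10
881: h=10, probe 10,11 => slot 11
188: h=6, probe 6,7,8 => slot 8
677: h=1, probe 1,2 => slot 2
885: h=1, probe 1,2,3 => slot 3
Table: [-, 872, 677, 885, -, -, 136, 462, 188, 594, 426, 881, -]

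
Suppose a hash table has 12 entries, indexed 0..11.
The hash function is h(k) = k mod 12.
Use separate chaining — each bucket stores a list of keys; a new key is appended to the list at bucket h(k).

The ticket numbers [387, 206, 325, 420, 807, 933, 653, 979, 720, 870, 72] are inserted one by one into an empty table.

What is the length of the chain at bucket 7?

1

Insert 387: h=3, bucket 3 empty → new chain.
Insert 206: h=2, bucket 2 empty → new chain.
Insert 325: h=1, bucket 1 empty → new chain.
Insert 420: h=0, bucket 0 empty → new chain.
Insert 807: h=3, bucket 3 nonempty → append to chain.
Insert 933: h=9, bucket 9 empty → new chain.
Insert 653: h=5, bucket 5 empty → new chain.
Insert 979: h=7, bucket 7 empty → new chain.
Insert 720: h=0, bucket 0 nonempty → append to chain.
Insert 870: h=6, bucket 6 empty → new chain.
Insert 72: h=0, bucket 0 nonempty → append to chain.
Final buckets:
0: 420 -> 720 -> 72
1: 325
2: 206
3: 387 -> 807
4: ∅
5: 653
6: 870
7: 979
8: ∅
9: 933
10: ∅
11: ∅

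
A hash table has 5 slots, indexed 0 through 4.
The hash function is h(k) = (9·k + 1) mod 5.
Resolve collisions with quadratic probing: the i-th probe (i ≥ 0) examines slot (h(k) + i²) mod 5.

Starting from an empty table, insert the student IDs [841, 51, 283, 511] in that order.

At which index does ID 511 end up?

841: h=0 => slot 0
51: h=0, probe 0,1 => slot 1
283: h=3 => slot 3
511: h=0, probe 0,1,4 => slot 4
Table: [841, 51, —, 283, 511]

4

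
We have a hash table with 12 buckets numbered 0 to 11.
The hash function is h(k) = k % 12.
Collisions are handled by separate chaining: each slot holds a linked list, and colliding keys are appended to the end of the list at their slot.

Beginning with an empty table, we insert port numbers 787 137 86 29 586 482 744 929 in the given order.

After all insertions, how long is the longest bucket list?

3

Insert 787: h=7, bucket 7 empty → new chain.
Insert 137: h=5, bucket 5 empty → new chain.
Insert 86: h=2, bucket 2 empty → new chain.
Insert 29: h=5, bucket 5 nonempty → append to chain.
Insert 586: h=10, bucket 10 empty → new chain.
Insert 482: h=2, bucket 2 nonempty → append to chain.
Insert 744: h=0, bucket 0 empty → new chain.
Insert 929: h=5, bucket 5 nonempty → append to chain.
Final buckets:
0: 744
1: —
2: 86 -> 482
3: —
4: —
5: 137 -> 29 -> 929
6: —
7: 787
8: —
9: —
10: 586
11: —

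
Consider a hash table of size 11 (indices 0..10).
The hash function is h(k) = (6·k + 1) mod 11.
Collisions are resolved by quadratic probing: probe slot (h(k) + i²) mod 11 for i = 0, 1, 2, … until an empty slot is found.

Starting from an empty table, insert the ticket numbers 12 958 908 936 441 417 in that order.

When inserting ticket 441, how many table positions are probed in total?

4

Insert 12: h=7, slot 7 empty → index 7.
Insert 958: h=7, slot 7 occupied → index 8.
Insert 908: h=4, slot 4 empty → index 4.
Insert 936: h=7, slots 7,8 occupied → index 0.
Insert 441: h=7, slots 7,8,0 occupied → index 5.
Insert 417: h=6, slot 6 empty → index 6.
Table: [936, ∅, ∅, ∅, 908, 441, 417, 12, 958, ∅, ∅]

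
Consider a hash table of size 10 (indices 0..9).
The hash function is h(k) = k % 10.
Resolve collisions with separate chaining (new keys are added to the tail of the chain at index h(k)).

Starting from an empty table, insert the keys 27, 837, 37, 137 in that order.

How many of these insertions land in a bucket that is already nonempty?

3

27 -> bucket 7
837 -> bucket 7 (collision)
37 -> bucket 7 (collision)
137 -> bucket 7 (collision)
Final buckets:
0: .
1: .
2: .
3: .
4: .
5: .
6: .
7: 27 -> 837 -> 37 -> 137
8: .
9: .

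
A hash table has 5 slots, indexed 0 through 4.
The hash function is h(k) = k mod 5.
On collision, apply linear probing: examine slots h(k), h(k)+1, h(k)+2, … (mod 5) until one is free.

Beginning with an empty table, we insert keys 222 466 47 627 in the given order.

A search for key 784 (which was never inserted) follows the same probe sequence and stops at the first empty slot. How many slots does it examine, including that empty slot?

2

222 hashes to 2; slot 2 is free => place at 2.
466 hashes to 1; slot 1 is free => place at 1.
47 hashes to 2; 2 taken => place at 3.
627 hashes to 2; 2,3 taken => place at 4.
Table: [-, 466, 222, 47, 627]
Lookup 784: h=4, probe 4,0 → slot 0 empty, not found.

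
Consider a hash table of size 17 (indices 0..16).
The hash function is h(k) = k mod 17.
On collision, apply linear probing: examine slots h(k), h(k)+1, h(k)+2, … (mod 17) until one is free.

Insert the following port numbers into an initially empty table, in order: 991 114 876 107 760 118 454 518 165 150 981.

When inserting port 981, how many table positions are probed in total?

7

991 hashes to 5; slot 5 is free → place at 5.
114 hashes to 12; slot 12 is free → place at 12.
876 hashes to 9; slot 9 is free → place at 9.
107 hashes to 5; 5 taken → place at 6.
760 hashes to 12; 12 taken → place at 13.
118 hashes to 16; slot 16 is free → place at 16.
454 hashes to 12; 12,13 taken → place at 14.
518 hashes to 8; slot 8 is free → place at 8.
165 hashes to 12; 12,13,14 taken → place at 15.
150 hashes to 14; 14,15,16 taken → place at 0.
981 hashes to 12; 12,13,14,15,16,0 taken → place at 1.
Table: [150, 981, —, —, —, 991, 107, —, 518, 876, —, —, 114, 760, 454, 165, 118]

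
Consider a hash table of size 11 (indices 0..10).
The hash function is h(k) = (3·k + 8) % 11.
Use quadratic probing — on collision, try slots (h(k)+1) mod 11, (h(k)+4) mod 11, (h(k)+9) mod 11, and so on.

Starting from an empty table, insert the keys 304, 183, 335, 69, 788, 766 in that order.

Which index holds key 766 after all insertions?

304 hashes to 7; slot 7 is free → place at 7.
183 hashes to 7; 7 taken → place at 8.
335 hashes to 1; slot 1 is free → place at 1.
69 hashes to 6; slot 6 is free → place at 6.
788 hashes to 7; 7,8 taken → place at 0.
766 hashes to 7; 7,8,0 taken → place at 5.
Table: [788, 335, ., ., ., 766, 69, 304, 183, ., .]

5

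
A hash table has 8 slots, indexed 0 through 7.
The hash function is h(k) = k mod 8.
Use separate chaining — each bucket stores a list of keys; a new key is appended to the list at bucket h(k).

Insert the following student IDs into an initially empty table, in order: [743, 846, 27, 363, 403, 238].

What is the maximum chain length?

Insert 743: h=7, bucket 7 empty -> new chain.
Insert 846: h=6, bucket 6 empty -> new chain.
Insert 27: h=3, bucket 3 empty -> new chain.
Insert 363: h=3, bucket 3 nonempty -> append to chain.
Insert 403: h=3, bucket 3 nonempty -> append to chain.
Insert 238: h=6, bucket 6 nonempty -> append to chain.
Final buckets:
0: .
1: .
2: .
3: 27 -> 363 -> 403
4: .
5: .
6: 846 -> 238
7: 743

3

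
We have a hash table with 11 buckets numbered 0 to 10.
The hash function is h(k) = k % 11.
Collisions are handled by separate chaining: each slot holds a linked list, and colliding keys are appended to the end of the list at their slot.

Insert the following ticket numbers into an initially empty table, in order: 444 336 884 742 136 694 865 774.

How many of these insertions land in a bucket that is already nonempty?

Insert 444: h=4, bucket 4 empty -> new chain.
Insert 336: h=6, bucket 6 empty -> new chain.
Insert 884: h=4, bucket 4 nonempty -> append to chain.
Insert 742: h=5, bucket 5 empty -> new chain.
Insert 136: h=4, bucket 4 nonempty -> append to chain.
Insert 694: h=1, bucket 1 empty -> new chain.
Insert 865: h=7, bucket 7 empty -> new chain.
Insert 774: h=4, bucket 4 nonempty -> append to chain.
Final buckets:
0: -
1: 694
2: -
3: -
4: 444 -> 884 -> 136 -> 774
5: 742
6: 336
7: 865
8: -
9: -
10: -

3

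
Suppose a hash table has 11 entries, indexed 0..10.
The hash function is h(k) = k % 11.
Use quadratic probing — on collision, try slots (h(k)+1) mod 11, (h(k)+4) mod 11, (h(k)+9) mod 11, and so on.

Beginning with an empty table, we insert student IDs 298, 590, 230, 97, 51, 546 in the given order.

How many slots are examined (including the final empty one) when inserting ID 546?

3

298: h=1 => slot 1
590: h=7 => slot 7
230: h=10 => slot 10
97: h=9 => slot 9
51: h=7, probe 7,8 => slot 8
546: h=7, probe 7,8,0 => slot 0
Table: [546, 298, -, -, -, -, -, 590, 51, 97, 230]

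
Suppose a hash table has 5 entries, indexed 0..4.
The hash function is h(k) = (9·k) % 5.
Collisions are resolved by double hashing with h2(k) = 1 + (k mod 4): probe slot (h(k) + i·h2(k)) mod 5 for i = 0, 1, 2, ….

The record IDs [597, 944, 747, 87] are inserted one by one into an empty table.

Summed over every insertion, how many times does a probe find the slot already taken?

597 hashes to 3; slot 3 is free -> place at 3.
944 hashes to 1; slot 1 is free -> place at 1.
747 hashes to 3, h2=4; 3 taken -> place at 2.
87 hashes to 3, h2=4; 3,2,1 taken -> place at 0.
Table: [87, 944, 747, 597, —]

4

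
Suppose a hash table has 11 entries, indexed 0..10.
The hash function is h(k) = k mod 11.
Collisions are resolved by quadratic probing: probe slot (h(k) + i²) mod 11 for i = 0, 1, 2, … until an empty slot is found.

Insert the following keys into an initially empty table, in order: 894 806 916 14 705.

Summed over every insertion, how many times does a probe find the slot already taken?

894 hashes to 3; slot 3 is free -> place at 3.
806 hashes to 3; 3 taken -> place at 4.
916 hashes to 3; 3,4 taken -> place at 7.
14 hashes to 3; 3,4,7 taken -> place at 1.
705 hashes to 1; 1 taken -> place at 2.
Table: [_, 14, 705, 894, 806, _, _, 916, _, _, _]

7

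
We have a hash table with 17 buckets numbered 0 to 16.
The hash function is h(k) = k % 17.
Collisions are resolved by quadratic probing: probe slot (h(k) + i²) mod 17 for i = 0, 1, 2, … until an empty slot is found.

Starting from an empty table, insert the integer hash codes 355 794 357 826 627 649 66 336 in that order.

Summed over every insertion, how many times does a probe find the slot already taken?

3

355 hashes to 15; slot 15 is free => place at 15.
794 hashes to 12; slot 12 is free => place at 12.
357 hashes to 0; slot 0 is free => place at 0.
826 hashes to 10; slot 10 is free => place at 10.
627 hashes to 15; 15 taken => place at 16.
649 hashes to 3; slot 3 is free => place at 3.
66 hashes to 15; 15,16 taken => place at 2.
336 hashes to 13; slot 13 is free => place at 13.
Table: [357, —, 66, 649, —, —, —, —, —, —, 826, —, 794, 336, —, 355, 627]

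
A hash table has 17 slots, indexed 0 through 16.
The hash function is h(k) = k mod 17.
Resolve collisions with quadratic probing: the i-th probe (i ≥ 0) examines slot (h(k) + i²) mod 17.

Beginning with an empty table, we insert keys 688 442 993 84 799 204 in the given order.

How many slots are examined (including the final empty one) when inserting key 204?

Insert 688: h=8, slot 8 empty -> index 8.
Insert 442: h=0, slot 0 empty -> index 0.
Insert 993: h=7, slot 7 empty -> index 7.
Insert 84: h=16, slot 16 empty -> index 16.
Insert 799: h=0, slot 0 occupied -> index 1.
Insert 204: h=0, slots 0,1 occupied -> index 4.
Table: [442, 799, —, —, 204, —, —, 993, 688, —, —, —, —, —, —, —, 84]

3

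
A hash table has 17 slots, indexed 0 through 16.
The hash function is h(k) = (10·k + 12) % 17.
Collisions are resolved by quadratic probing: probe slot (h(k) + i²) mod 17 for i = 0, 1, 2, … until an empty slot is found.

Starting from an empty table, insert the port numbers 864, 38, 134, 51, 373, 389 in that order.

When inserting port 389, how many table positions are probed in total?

864 hashes to 16; slot 16 is free -> place at 16.
38 hashes to 1; slot 1 is free -> place at 1.
134 hashes to 9; slot 9 is free -> place at 9.
51 hashes to 12; slot 12 is free -> place at 12.
373 hashes to 2; slot 2 is free -> place at 2.
389 hashes to 9; 9 taken -> place at 10.
Table: [∅, 38, 373, ∅, ∅, ∅, ∅, ∅, ∅, 134, 389, ∅, 51, ∅, ∅, ∅, 864]

2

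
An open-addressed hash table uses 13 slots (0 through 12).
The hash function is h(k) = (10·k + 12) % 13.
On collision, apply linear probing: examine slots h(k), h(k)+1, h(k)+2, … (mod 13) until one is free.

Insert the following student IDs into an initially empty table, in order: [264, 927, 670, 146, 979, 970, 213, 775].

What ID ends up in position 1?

264 hashes to 0; slot 0 is free → place at 0.
927 hashes to 0; 0 taken → place at 1.
670 hashes to 4; slot 4 is free → place at 4.
146 hashes to 3; slot 3 is free → place at 3.
979 hashes to 0; 0,1 taken → place at 2.
970 hashes to 1; 1,2,3,4 taken → place at 5.
213 hashes to 10; slot 10 is free → place at 10.
775 hashes to 1; 1,2,3,4,5 taken → place at 6.
Table: [264, 927, 979, 146, 670, 970, 775, ., ., ., 213, ., .]

927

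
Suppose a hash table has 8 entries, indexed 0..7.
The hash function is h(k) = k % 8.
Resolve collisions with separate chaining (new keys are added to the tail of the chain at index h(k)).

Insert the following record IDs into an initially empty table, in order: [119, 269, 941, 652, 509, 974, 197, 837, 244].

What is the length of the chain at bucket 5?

5

119 -> bucket 7
269 -> bucket 5
941 -> bucket 5 (collision)
652 -> bucket 4
509 -> bucket 5 (collision)
974 -> bucket 6
197 -> bucket 5 (collision)
837 -> bucket 5 (collision)
244 -> bucket 4 (collision)
Final buckets:
0: ∅
1: ∅
2: ∅
3: ∅
4: 652 -> 244
5: 269 -> 941 -> 509 -> 197 -> 837
6: 974
7: 119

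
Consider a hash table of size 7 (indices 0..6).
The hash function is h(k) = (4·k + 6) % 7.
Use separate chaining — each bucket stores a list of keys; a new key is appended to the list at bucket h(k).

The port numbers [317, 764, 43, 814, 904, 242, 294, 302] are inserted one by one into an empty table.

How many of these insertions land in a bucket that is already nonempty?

4

317 -> bucket 0
764 -> bucket 3
43 -> bucket 3 (collision)
814 -> bucket 0 (collision)
904 -> bucket 3 (collision)
242 -> bucket 1
294 -> bucket 6
302 -> bucket 3 (collision)
Final buckets:
0: 317 -> 814
1: 242
2: .
3: 764 -> 43 -> 904 -> 302
4: .
5: .
6: 294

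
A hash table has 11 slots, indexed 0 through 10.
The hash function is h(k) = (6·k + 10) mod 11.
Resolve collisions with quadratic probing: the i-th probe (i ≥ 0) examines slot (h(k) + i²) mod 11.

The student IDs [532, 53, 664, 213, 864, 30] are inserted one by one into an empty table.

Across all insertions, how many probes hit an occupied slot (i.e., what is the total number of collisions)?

532: h=1 => slot 1
53: h=9 => slot 9
664: h=1, probe 1,2 => slot 2
213: h=1, probe 1,2,5 => slot 5
864: h=2, probe 2,3 => slot 3
30: h=3, probe 3,4 => slot 4
Table: [-, 532, 664, 864, 30, 213, -, -, -, 53, -]

5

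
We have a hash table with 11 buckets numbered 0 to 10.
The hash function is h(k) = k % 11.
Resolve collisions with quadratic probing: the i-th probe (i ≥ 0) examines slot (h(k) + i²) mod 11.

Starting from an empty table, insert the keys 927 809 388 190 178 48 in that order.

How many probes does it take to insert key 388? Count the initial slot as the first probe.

2

927: h=3 -> slot 3
809: h=6 -> slot 6
388: h=3, probe 3,4 -> slot 4
190: h=3, probe 3,4,7 -> slot 7
178: h=2 -> slot 2
48: h=4, probe 4,5 -> slot 5
Table: [∅, ∅, 178, 927, 388, 48, 809, 190, ∅, ∅, ∅]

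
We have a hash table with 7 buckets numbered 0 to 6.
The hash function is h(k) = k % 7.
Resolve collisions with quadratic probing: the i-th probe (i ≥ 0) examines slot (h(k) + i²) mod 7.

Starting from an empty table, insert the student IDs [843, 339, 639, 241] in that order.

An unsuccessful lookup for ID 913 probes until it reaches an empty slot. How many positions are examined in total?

Insert 843: h=3, slot 3 empty => index 3.
Insert 339: h=3, slot 3 occupied => index 4.
Insert 639: h=2, slot 2 empty => index 2.
Insert 241: h=3, slots 3,4 occupied => index 0.
Table: [241, ∅, 639, 843, 339, ∅, ∅]
Lookup 913: h=3, probe 3,4,0,5 → slot 5 empty, not found.

4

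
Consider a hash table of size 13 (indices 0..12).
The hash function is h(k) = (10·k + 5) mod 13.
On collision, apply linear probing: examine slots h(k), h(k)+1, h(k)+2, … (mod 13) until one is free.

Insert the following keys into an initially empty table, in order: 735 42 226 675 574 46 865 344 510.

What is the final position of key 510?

2

735 hashes to 10; slot 10 is free → place at 10.
42 hashes to 9; slot 9 is free → place at 9.
226 hashes to 3; slot 3 is free → place at 3.
675 hashes to 8; slot 8 is free → place at 8.
574 hashes to 12; slot 12 is free → place at 12.
46 hashes to 10; 10 taken → place at 11.
865 hashes to 10; 10,11,12 taken → place at 0.
344 hashes to 0; 0 taken → place at 1.
510 hashes to 9; 9,10,11,12,0,1 taken → place at 2.
Table: [865, 344, 510, 226, -, -, -, -, 675, 42, 735, 46, 574]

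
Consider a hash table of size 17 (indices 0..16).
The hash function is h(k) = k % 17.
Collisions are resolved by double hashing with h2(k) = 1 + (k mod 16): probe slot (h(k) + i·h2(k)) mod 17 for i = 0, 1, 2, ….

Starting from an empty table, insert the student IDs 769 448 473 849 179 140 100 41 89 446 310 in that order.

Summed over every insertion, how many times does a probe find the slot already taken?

7

769 hashes to 4; slot 4 is free → place at 4.
448 hashes to 6; slot 6 is free → place at 6.
473 hashes to 14; slot 14 is free → place at 14.
849 hashes to 16; slot 16 is free → place at 16.
179 hashes to 9; slot 9 is free → place at 9.
140 hashes to 4, h2=13; 4 taken → place at 0.
100 hashes to 15; slot 15 is free → place at 15.
41 hashes to 7; slot 7 is free → place at 7.
89 hashes to 4, h2=10; 4,14,7,0 taken → place at 10.
446 hashes to 4, h2=15; 4 taken → place at 2.
310 hashes to 4, h2=7; 4 taken → place at 11.
Table: [140, ∅, 446, ∅, 769, ∅, 448, 41, ∅, 179, 89, 310, ∅, ∅, 473, 100, 849]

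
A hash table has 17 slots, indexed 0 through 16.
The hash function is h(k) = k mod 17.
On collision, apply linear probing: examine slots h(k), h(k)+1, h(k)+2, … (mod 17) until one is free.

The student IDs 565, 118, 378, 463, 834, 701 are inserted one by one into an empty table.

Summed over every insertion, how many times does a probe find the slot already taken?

6

Insert 565: h=4, slot 4 empty → index 4.
Insert 118: h=16, slot 16 empty → index 16.
Insert 378: h=4, slot 4 occupied → index 5.
Insert 463: h=4, slots 4,5 occupied → index 6.
Insert 834: h=1, slot 1 empty → index 1.
Insert 701: h=4, slots 4,5,6 occupied → index 7.
Table: [—, 834, —, —, 565, 378, 463, 701, —, —, —, —, —, —, —, —, 118]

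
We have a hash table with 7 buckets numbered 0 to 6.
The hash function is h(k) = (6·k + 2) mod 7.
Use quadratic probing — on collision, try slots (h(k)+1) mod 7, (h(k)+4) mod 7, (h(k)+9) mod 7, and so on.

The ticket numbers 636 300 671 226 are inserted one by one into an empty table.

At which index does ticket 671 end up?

636 hashes to 3; slot 3 is free -> place at 3.
300 hashes to 3; 3 taken -> place at 4.
671 hashes to 3; 3,4 taken -> place at 0.
226 hashes to 0; 0 taken -> place at 1.
Table: [671, 226, -, 636, 300, -, -]

0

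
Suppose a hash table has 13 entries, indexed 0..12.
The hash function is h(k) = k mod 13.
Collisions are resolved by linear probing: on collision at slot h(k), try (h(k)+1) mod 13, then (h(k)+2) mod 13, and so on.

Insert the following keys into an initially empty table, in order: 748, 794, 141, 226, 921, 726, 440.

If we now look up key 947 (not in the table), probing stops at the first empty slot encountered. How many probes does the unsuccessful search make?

Insert 748: h=7, slot 7 empty => index 7.
Insert 794: h=1, slot 1 empty => index 1.
Insert 141: h=11, slot 11 empty => index 11.
Insert 226: h=5, slot 5 empty => index 5.
Insert 921: h=11, slot 11 occupied => index 12.
Insert 726: h=11, slots 11,12 occupied => index 0.
Insert 440: h=11, slots 11,12,0,1 occupied => index 2.
Table: [726, 794, 440, ∅, ∅, 226, ∅, 748, ∅, ∅, ∅, 141, 921]
Lookup 947: h=11, probe 11,12,0,1,2,3 → slot 3 empty, not found.

6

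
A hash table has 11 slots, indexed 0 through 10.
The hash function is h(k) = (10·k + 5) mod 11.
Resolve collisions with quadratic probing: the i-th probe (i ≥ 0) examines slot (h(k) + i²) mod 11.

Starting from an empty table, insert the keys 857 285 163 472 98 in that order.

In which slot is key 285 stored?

857 hashes to 6; slot 6 is free → place at 6.
285 hashes to 6; 6 taken → place at 7.
163 hashes to 7; 7 taken → place at 8.
472 hashes to 6; 6,7 taken → place at 10.
98 hashes to 6; 6,7,10 taken → place at 4.
Table: [-, -, -, -, 98, -, 857, 285, 163, -, 472]

7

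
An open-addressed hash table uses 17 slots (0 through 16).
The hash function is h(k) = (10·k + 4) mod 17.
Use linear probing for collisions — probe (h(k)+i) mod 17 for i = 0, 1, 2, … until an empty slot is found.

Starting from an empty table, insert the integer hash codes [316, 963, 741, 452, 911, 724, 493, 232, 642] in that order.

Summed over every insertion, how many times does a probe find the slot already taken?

Insert 316: h=2, slot 2 empty → index 2.
Insert 963: h=12, slot 12 empty → index 12.
Insert 741: h=2, slot 2 occupied → index 3.
Insert 452: h=2, slots 2,3 occupied → index 4.
Insert 911: h=2, slots 2,3,4 occupied → index 5.
Insert 724: h=2, slots 2,3,4,5 occupied → index 6.
Insert 493: h=4, slots 4,5,6 occupied → index 7.
Insert 232: h=12, slot 12 occupied → index 13.
Insert 642: h=15, slot 15 empty → index 15.
Table: [∅, ∅, 316, 741, 452, 911, 724, 493, ∅, ∅, ∅, ∅, 963, 232, ∅, 642, ∅]

14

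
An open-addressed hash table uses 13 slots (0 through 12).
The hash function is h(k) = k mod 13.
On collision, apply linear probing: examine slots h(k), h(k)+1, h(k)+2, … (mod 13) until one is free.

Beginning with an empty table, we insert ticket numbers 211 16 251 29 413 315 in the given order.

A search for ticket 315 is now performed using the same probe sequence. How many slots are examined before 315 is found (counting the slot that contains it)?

211: h=3 => slot 3
16: h=3, probe 3,4 => slot 4
251: h=4, probe 4,5 => slot 5
29: h=3, probe 3,4,5,6 => slot 6
413: h=10 => slot 10
315: h=3, probe 3,4,5,6,7 => slot 7
Table: [∅, ∅, ∅, 211, 16, 251, 29, 315, ∅, ∅, 413, ∅, ∅]
Lookup 315: h=3, probe 3,4,5,6,7 → found at 7.

5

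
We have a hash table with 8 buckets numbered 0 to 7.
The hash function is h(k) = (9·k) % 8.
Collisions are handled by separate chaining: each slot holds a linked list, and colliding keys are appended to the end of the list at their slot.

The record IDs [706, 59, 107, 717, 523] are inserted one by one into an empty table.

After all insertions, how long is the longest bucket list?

3

Insert 706: h=2, bucket 2 empty -> new chain.
Insert 59: h=3, bucket 3 empty -> new chain.
Insert 107: h=3, bucket 3 nonempty -> append to chain.
Insert 717: h=5, bucket 5 empty -> new chain.
Insert 523: h=3, bucket 3 nonempty -> append to chain.
Final buckets:
0: -
1: -
2: 706
3: 59 -> 107 -> 523
4: -
5: 717
6: -
7: -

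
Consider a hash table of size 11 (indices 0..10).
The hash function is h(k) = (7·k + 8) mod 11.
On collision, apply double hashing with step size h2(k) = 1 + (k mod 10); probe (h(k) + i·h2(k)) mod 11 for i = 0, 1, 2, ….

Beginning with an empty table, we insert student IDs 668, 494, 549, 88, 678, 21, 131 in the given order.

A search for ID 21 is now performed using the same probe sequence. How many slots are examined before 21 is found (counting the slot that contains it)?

Insert 668: h=9, slot 9 empty -> index 9.
Insert 494: h=1, slot 1 empty -> index 1.
Insert 549: h=1, h2=10, slot 1 occupied -> index 0.
Insert 88: h=8, slot 8 empty -> index 8.
Insert 678: h=2, slot 2 empty -> index 2.
Insert 21: h=1, h2=2, slot 1 occupied -> index 3.
Insert 131: h=1, h2=2, slots 1,3 occupied -> index 5.
Table: [549, 494, 678, 21, —, 131, —, —, 88, 668, —]
Lookup 21: h=1, h2=2, probe 1,3 → found at 3.

2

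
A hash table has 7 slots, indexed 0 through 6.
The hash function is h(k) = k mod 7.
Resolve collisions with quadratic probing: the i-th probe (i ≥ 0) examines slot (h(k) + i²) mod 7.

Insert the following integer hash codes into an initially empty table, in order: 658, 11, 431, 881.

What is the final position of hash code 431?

658 hashes to 0; slot 0 is free -> place at 0.
11 hashes to 4; slot 4 is free -> place at 4.
431 hashes to 4; 4 taken -> place at 5.
881 hashes to 6; slot 6 is free -> place at 6.
Table: [658, ., ., ., 11, 431, 881]

5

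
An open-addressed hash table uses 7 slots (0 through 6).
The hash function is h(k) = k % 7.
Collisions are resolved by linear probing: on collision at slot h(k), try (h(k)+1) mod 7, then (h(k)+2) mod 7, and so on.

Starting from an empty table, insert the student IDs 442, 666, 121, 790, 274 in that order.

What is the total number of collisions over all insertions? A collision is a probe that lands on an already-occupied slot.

442: h=1 => slot 1
666: h=1, probe 1,2 => slot 2
121: h=2, probe 2,3 => slot 3
790: h=6 => slot 6
274: h=1, probe 1,2,3,4 => slot 4
Table: [-, 442, 666, 121, 274, -, 790]

5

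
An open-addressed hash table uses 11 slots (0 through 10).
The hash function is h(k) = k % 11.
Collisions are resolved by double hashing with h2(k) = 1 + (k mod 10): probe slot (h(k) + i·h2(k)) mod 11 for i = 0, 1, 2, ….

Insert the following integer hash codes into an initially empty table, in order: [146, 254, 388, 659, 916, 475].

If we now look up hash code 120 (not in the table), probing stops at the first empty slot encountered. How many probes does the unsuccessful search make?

2

146: h=3 -> slot 3
254: h=1 -> slot 1
388: h=3, h2=9, probe 3,1,10 -> slot 10
659: h=10, h2=10, probe 10,9 -> slot 9
916: h=3, h2=7, probe 3,10,6 -> slot 6
475: h=2 -> slot 2
Table: [., 254, 475, 146, ., ., 916, ., ., 659, 388]
Lookup 120: h=10, h2=1, probe 10,0 → slot 0 empty, not found.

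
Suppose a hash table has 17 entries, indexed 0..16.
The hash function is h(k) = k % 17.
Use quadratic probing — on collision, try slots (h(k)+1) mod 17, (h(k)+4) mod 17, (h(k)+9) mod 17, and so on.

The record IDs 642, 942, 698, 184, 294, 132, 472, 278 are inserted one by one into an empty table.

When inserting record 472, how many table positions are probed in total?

5

642: h=13 → slot 13
942: h=7 → slot 7
698: h=1 → slot 1
184: h=14 → slot 14
294: h=5 → slot 5
132: h=13, probe 13,14,0 → slot 0
472: h=13, probe 13,14,0,5,12 → slot 12
278: h=6 → slot 6
Table: [132, 698, —, —, —, 294, 278, 942, —, —, —, —, 472, 642, 184, —, —]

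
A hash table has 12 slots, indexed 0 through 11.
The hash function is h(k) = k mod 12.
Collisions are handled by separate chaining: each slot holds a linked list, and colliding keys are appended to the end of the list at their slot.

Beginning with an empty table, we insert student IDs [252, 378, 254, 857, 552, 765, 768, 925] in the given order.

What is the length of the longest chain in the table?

Insert 252: h=0, bucket 0 empty -> new chain.
Insert 378: h=6, bucket 6 empty -> new chain.
Insert 254: h=2, bucket 2 empty -> new chain.
Insert 857: h=5, bucket 5 empty -> new chain.
Insert 552: h=0, bucket 0 nonempty -> append to chain.
Insert 765: h=9, bucket 9 empty -> new chain.
Insert 768: h=0, bucket 0 nonempty -> append to chain.
Insert 925: h=1, bucket 1 empty -> new chain.
Final buckets:
0: 252 -> 552 -> 768
1: 925
2: 254
3: ∅
4: ∅
5: 857
6: 378
7: ∅
8: ∅
9: 765
10: ∅
11: ∅

3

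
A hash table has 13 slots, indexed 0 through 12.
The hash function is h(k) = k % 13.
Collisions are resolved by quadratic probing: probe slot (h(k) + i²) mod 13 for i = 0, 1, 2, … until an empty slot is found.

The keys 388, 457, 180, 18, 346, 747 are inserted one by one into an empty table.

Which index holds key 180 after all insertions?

12

388: h=11 → slot 11
457: h=2 → slot 2
180: h=11, probe 11,12 → slot 12
18: h=5 → slot 5
346: h=8 → slot 8
747: h=6 → slot 6
Table: [∅, ∅, 457, ∅, ∅, 18, 747, ∅, 346, ∅, ∅, 388, 180]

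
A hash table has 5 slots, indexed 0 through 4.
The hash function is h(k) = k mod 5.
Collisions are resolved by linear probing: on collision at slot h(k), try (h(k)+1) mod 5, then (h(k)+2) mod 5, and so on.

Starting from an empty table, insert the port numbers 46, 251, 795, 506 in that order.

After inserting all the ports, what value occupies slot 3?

506

46: h=1 → slot 1
251: h=1, probe 1,2 → slot 2
795: h=0 → slot 0
506: h=1, probe 1,2,3 → slot 3
Table: [795, 46, 251, 506, _]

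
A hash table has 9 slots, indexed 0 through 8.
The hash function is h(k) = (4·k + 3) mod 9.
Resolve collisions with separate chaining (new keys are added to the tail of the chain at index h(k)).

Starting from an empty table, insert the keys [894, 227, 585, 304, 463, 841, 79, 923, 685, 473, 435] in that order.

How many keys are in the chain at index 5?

894 -> bucket 6
227 -> bucket 2
585 -> bucket 3
304 -> bucket 4
463 -> bucket 1
841 -> bucket 1 (collision)
79 -> bucket 4 (collision)
923 -> bucket 5
685 -> bucket 7
473 -> bucket 5 (collision)
435 -> bucket 6 (collision)
Final buckets:
0: -
1: 463 -> 841
2: 227
3: 585
4: 304 -> 79
5: 923 -> 473
6: 894 -> 435
7: 685
8: -

2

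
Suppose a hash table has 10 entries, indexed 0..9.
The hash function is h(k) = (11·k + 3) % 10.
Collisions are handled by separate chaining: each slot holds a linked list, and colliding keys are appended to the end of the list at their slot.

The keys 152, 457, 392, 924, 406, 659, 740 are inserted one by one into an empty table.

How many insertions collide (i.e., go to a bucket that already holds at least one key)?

1

Insert 152: h=5, bucket 5 empty → new chain.
Insert 457: h=0, bucket 0 empty → new chain.
Insert 392: h=5, bucket 5 nonempty → append to chain.
Insert 924: h=7, bucket 7 empty → new chain.
Insert 406: h=9, bucket 9 empty → new chain.
Insert 659: h=2, bucket 2 empty → new chain.
Insert 740: h=3, bucket 3 empty → new chain.
Final buckets:
0: 457
1: -
2: 659
3: 740
4: -
5: 152 -> 392
6: -
7: 924
8: -
9: 406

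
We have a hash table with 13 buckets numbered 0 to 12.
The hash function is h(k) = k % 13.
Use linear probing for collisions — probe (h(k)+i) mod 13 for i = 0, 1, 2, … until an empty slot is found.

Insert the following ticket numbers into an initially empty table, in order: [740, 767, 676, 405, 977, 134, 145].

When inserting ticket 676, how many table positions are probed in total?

Insert 740: h=12, slot 12 empty → index 12.
Insert 767: h=0, slot 0 empty → index 0.
Insert 676: h=0, slot 0 occupied → index 1.
Insert 405: h=2, slot 2 empty → index 2.
Insert 977: h=2, slot 2 occupied → index 3.
Insert 134: h=4, slot 4 empty → index 4.
Insert 145: h=2, slots 2,3,4 occupied → index 5.
Table: [767, 676, 405, 977, 134, 145, ., ., ., ., ., ., 740]

2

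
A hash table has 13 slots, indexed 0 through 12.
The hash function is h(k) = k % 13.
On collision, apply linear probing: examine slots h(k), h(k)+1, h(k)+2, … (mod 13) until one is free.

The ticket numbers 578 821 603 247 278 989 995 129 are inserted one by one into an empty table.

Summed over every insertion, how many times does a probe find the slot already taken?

3

578 hashes to 6; slot 6 is free => place at 6.
821 hashes to 2; slot 2 is free => place at 2.
603 hashes to 5; slot 5 is free => place at 5.
247 hashes to 0; slot 0 is free => place at 0.
278 hashes to 5; 5,6 taken => place at 7.
989 hashes to 1; slot 1 is free => place at 1.
995 hashes to 7; 7 taken => place at 8.
129 hashes to 12; slot 12 is free => place at 12.
Table: [247, 989, 821, -, -, 603, 578, 278, 995, -, -, -, 129]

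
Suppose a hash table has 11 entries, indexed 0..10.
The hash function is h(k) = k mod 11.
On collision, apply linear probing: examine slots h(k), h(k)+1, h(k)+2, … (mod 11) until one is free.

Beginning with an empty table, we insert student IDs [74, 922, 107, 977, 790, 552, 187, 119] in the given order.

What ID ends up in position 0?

Insert 74: h=8, slot 8 empty → index 8.
Insert 922: h=9, slot 9 empty → index 9.
Insert 107: h=8, slots 8,9 occupied → index 10.
Insert 977: h=9, slots 9,10 occupied → index 0.
Insert 790: h=9, slots 9,10,0 occupied → index 1.
Insert 552: h=2, slot 2 empty → index 2.
Insert 187: h=0, slots 0,1,2 occupied → index 3.
Insert 119: h=9, slots 9,10,0,1,2,3 occupied → index 4.
Table: [977, 790, 552, 187, 119, _, _, _, 74, 922, 107]

977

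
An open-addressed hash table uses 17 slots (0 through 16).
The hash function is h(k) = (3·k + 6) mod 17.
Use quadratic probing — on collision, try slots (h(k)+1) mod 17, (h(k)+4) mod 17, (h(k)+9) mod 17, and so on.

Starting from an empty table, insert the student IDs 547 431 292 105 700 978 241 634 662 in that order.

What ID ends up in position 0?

Insert 547: h=15, slot 15 empty -> index 15.
Insert 431: h=7, slot 7 empty -> index 7.
Insert 292: h=15, slot 15 occupied -> index 16.
Insert 105: h=15, slots 15,16 occupied -> index 2.
Insert 700: h=15, slots 15,16,2,7 occupied -> index 14.
Insert 978: h=16, slot 16 occupied -> index 0.
Insert 241: h=15, slots 15,16,2,7,14 occupied -> index 6.
Insert 634: h=4, slot 4 empty -> index 4.
Insert 662: h=3, slot 3 empty -> index 3.
Table: [978, ∅, 105, 662, 634, ∅, 241, 431, ∅, ∅, ∅, ∅, ∅, ∅, 700, 547, 292]

978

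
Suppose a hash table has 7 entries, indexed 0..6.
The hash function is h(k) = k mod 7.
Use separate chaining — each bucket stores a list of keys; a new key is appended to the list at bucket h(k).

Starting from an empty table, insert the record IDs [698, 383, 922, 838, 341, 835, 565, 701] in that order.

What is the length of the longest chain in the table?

Insert 698: h=5, bucket 5 empty → new chain.
Insert 383: h=5, bucket 5 nonempty → append to chain.
Insert 922: h=5, bucket 5 nonempty → append to chain.
Insert 838: h=5, bucket 5 nonempty → append to chain.
Insert 341: h=5, bucket 5 nonempty → append to chain.
Insert 835: h=2, bucket 2 empty → new chain.
Insert 565: h=5, bucket 5 nonempty → append to chain.
Insert 701: h=1, bucket 1 empty → new chain.
Final buckets:
0: ∅
1: 701
2: 835
3: ∅
4: ∅
5: 698 -> 383 -> 922 -> 838 -> 341 -> 565
6: ∅

6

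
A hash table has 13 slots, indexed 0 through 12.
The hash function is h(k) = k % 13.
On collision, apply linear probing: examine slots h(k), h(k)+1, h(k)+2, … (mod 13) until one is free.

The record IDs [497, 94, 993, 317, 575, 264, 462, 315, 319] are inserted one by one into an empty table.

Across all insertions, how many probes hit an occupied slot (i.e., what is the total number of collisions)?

Insert 497: h=3, slot 3 empty => index 3.
Insert 94: h=3, slot 3 occupied => index 4.
Insert 993: h=5, slot 5 empty => index 5.
Insert 317: h=5, slot 5 occupied => index 6.
Insert 575: h=3, slots 3,4,5,6 occupied => index 7.
Insert 264: h=4, slots 4,5,6,7 occupied => index 8.
Insert 462: h=7, slots 7,8 occupied => index 9.
Insert 315: h=3, slots 3,4,5,6,7,8,9 occupied => index 10.
Insert 319: h=7, slots 7,8,9,10 occupied => index 11.
Table: [∅, ∅, ∅, 497, 94, 993, 317, 575, 264, 462, 315, 319, ∅]

23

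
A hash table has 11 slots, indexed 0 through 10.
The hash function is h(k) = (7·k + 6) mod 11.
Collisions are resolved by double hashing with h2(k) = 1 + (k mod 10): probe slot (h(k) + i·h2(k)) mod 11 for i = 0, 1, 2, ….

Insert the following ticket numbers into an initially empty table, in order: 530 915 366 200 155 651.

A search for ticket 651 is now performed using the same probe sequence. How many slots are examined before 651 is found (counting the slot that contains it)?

Insert 530: h=9, slot 9 empty → index 9.
Insert 915: h=9, h2=6, slot 9 occupied → index 4.
Insert 366: h=5, slot 5 empty → index 5.
Insert 200: h=9, h2=1, slot 9 occupied → index 10.
Insert 155: h=2, slot 2 empty → index 2.
Insert 651: h=9, h2=2, slot 9 occupied → index 0.
Table: [651, ., 155, ., 915, 366, ., ., ., 530, 200]
Lookup 651: h=9, h2=2, probe 9,0 → found at 0.

2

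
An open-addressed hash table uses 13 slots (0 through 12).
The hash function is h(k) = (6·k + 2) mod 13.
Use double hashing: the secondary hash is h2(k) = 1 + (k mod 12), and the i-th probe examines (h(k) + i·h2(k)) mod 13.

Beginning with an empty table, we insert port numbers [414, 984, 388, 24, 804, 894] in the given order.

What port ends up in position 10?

894

414: h=3 -> slot 3
984: h=4 -> slot 4
388: h=3, h2=5, probe 3,8 -> slot 8
24: h=3, h2=1, probe 3,4,5 -> slot 5
804: h=3, h2=1, probe 3,4,5,6 -> slot 6
894: h=10 -> slot 10
Table: [_, _, _, 414, 984, 24, 804, _, 388, _, 894, _, _]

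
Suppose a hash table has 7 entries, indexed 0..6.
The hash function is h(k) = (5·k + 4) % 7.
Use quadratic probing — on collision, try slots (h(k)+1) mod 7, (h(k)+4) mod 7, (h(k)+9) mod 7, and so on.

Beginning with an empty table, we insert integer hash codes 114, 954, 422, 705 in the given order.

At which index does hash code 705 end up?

2

114 hashes to 0; slot 0 is free -> place at 0.
954 hashes to 0; 0 taken -> place at 1.
422 hashes to 0; 0,1 taken -> place at 4.
705 hashes to 1; 1 taken -> place at 2.
Table: [114, 954, 705, _, 422, _, _]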